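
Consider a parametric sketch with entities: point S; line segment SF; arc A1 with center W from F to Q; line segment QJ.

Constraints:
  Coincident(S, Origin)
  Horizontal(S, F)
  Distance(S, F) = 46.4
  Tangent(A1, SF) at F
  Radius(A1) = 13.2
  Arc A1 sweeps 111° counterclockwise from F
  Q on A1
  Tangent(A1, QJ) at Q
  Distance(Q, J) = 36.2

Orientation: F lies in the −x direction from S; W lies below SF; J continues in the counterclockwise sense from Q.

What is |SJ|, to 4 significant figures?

69.06

On A1, F sits at bearing 90° from W; a 111° counterclockwise sweep puts Q at bearing 201°, so Q = W + 13.2·(cos 201°, sin 201°) = (-58.72, -17.93). A1 meets QJ tangentially, so WQ is at right angles to QJ, so QJ runs along (−sin 201°, cos 201°); with |QJ| = 36.2, J = (-45.75, -51.73). Then |SJ| = |J − S| = 69.06.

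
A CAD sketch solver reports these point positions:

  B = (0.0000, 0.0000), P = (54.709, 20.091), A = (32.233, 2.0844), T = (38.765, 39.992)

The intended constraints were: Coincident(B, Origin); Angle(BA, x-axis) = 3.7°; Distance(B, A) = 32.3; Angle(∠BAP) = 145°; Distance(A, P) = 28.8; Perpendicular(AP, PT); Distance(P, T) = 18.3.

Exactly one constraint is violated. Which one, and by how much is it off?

Distance(P, T) = 18.3 — off by 7.20.

B = (0.00, 0.00) ✓; BA at 3.700° ✓; |BA| = 32.30 ✓; ∠BAP = 145.0° ✓; |AP| = 28.80 ✓; ∠(AP, PT) = 90.00° ✓; |PT| = 25.50 ✗.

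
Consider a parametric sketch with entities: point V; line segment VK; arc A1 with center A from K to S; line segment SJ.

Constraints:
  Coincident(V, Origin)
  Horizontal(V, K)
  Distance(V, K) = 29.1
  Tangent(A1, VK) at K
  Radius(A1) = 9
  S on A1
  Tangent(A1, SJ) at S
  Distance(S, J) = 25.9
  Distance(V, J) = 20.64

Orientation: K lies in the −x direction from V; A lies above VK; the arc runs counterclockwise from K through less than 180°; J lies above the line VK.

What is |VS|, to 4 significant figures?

23.05

V is at the origin; V and K share the same y with |VK| = 29.1 and K on the −x side, so K = (-29.10, 0.000). Since A1 is tangent to VK there, AK ⟂ VK, so A = K + (0, 9) = (-29.10, 9.000). Since AS ⟂ SJ (tangency), |AJ| = √(9.0² + 25.9²) = 27.42 regardless of where S sits on A1. So J lies on both circle(V, 20.64) and circle(A, 27.42); the above-VK intersection is J = (-4.087, 20.23). S is the foot of the tangent from J: S = (-22.92, 2.455).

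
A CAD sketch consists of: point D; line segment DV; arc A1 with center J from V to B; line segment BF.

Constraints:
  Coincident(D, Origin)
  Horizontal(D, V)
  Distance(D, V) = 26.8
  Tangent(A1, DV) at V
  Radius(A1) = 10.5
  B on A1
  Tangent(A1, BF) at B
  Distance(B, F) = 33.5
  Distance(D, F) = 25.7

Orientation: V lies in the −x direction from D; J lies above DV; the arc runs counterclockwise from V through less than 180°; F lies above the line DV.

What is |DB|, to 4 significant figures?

19.94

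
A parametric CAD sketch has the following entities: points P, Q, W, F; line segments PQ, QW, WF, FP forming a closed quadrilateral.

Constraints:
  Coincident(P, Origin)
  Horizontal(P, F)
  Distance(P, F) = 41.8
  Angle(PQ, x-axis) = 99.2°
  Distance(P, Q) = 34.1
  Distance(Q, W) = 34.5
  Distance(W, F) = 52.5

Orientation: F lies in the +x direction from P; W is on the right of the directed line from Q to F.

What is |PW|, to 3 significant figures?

10.7

Checks: |QW| = 34.50 ✓; |WF| = 52.50 ✓.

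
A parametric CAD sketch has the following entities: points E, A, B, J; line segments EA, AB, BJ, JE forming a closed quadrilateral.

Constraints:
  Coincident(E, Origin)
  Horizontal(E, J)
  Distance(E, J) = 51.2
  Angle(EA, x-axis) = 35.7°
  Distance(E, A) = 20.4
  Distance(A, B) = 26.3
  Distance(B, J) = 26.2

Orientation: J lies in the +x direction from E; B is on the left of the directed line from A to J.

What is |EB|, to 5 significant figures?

46.558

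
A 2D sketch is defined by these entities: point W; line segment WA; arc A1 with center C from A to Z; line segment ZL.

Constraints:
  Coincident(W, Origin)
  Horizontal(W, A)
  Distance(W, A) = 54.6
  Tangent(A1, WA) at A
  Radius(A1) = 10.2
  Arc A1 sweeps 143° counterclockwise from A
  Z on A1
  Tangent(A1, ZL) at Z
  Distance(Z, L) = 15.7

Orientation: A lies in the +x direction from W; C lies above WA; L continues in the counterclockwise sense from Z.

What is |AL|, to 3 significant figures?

28.5

On A1, A sits at bearing -90° from C; a 143° counterclockwise sweep puts Z at bearing 53°, so Z = C + 10.2·(cos 53°, sin 53°) = (60.7, 18.3). Tangency of A1 to ZL means the radius CZ is perpendicular to ZL, so ZL runs along (−sin 53°, cos 53°); with |ZL| = 15.7, L = (48.2, 27.8). Then |AL| = |L − A| = 28.5.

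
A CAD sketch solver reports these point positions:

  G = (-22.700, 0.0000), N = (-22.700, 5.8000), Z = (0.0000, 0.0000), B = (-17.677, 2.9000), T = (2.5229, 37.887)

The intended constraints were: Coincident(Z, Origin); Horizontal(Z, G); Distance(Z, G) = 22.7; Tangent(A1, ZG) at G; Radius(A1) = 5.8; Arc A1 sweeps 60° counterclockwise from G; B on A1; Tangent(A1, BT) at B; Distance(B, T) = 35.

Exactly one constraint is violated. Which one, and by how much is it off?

Distance(B, T) = 35 — off by 5.40.

Z = (0.00, 0.00) ✓; Z.y = 0.00, G.y = 0.00 ✓; |ZG| = 22.70 ✓; ∠(NG, GZ) = 90.00° ✓; |NG| = 5.800 ✓; bearing(N→B) − bearing(N→G) = 60.00° ✓; |NB| = 5.800 ✓; ∠(NB, BT) = 90.00° ✓; |BT| = 40.40 ✗.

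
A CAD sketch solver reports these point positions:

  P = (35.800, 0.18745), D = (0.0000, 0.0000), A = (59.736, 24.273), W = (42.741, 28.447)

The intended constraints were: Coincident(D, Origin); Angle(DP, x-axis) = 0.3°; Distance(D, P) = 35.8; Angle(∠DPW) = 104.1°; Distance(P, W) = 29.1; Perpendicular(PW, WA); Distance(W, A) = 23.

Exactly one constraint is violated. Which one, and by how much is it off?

Distance(W, A) = 23 — off by 5.50.

D = (0.00, 0.00) ✓; DP at 0.3000° ✓; |DP| = 35.80 ✓; ∠DPW = 104.1° ✓; |PW| = 29.10 ✓; ∠(PW, WA) = 90.00° ✓; |WA| = 17.50 ✗.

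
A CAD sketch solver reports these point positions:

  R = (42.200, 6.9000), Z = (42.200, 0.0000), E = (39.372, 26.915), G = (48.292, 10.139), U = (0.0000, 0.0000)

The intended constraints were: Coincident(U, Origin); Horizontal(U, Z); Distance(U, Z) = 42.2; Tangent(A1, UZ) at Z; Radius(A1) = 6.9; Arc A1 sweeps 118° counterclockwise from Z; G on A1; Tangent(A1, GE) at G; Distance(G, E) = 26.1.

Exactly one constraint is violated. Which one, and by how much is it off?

Distance(G, E) = 26.1 — off by 7.10.

U = (0.00, 0.00) ✓; U.y = 0.00, Z.y = 0.00 ✓; |UZ| = 42.20 ✓; ∠(RZ, ZU) = 90.00° ✓; |RZ| = 6.900 ✓; bearing(R→G) − bearing(R→Z) = 118.0° ✓; |RG| = 6.900 ✓; ∠(RG, GE) = 90.00° ✓; |GE| = 19.00 ✗.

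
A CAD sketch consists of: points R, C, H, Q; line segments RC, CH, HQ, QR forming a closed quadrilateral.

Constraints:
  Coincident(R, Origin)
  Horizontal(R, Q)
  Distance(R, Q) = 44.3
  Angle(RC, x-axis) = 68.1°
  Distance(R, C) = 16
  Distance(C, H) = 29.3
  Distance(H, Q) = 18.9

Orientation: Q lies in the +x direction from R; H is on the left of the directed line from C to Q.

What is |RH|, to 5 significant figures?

38.922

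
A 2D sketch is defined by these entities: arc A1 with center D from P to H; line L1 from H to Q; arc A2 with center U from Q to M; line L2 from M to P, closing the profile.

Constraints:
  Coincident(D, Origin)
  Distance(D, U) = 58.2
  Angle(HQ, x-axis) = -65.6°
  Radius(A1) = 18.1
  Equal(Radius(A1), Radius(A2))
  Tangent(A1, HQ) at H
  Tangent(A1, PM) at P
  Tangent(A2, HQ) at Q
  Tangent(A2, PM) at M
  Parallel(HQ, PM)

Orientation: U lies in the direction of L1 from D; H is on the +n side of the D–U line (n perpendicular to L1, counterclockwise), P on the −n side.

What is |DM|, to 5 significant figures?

60.950

Tangency of A1 to both parallel lines with radius 18.1 puts H and P at D ± 18.1·n: H = (16.483, 7.4772), P = (-16.483, -7.4772). Equal radii place Q and M the same way about U: Q = U + 18.1·n = (40.526, -45.525), M = U − 18.1·n = (7.5593, -60.479). Then |DM| = |M − D| = 60.950.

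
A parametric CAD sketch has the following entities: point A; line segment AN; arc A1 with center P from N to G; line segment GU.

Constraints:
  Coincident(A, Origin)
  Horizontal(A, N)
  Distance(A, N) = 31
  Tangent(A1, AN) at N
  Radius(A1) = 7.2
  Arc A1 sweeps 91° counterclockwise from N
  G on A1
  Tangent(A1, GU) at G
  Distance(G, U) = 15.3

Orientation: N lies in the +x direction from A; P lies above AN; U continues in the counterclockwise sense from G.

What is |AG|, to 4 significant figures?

38.90

A is at the origin; A and N share the same y with |AN| = 31.0 and N on the +x side, so N = (31.00, 0.000). Tangency of A1 to AN means the radius PN is perpendicular to AN, so P = N + (0, 7.2) = (31.00, 7.200). On A1, N sits at bearing -90° from P; a 91° counterclockwise sweep puts G at bearing 1°, so G = P + 7.2·(cos 1°, sin 1°) = (38.20, 7.326). Then |AG| = |G − A| = 38.90.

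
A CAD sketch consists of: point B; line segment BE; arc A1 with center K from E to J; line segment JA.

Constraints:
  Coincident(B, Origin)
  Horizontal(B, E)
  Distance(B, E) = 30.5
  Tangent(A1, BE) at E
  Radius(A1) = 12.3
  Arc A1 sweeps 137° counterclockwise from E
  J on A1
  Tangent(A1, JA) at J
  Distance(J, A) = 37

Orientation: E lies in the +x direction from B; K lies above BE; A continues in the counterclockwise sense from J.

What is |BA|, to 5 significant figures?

48.010

B is at the origin; B and E share the same y with |BE| = 30.5 and E on the +x side, so E = (30.500, 0.0000). Tangency of A1 to BE means the radius KE is perpendicular to BE, so K = E + (0, 12.3) = (30.500, 12.300). On A1, E sits at bearing -90° from K; a 137° counterclockwise sweep puts J at bearing 47°, so J = K + 12.3·(cos 47°, sin 47°) = (38.889, 21.296). A1 meets JA tangentially, so KJ is at right angles to JA, so JA runs along (−sin 47°, cos 47°); with |JA| = 37.0, A = (11.828, 46.530). Then |BA| = |A − B| = 48.010.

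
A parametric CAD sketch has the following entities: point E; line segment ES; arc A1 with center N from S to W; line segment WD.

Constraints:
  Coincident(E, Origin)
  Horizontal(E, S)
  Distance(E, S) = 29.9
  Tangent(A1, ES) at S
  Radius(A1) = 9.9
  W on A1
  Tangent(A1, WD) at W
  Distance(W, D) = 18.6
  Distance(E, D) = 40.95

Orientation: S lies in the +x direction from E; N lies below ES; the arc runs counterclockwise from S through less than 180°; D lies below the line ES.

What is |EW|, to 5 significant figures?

24.533

Checks: |ES| = 29.90 ✓; |NW| = 9.900 ✓; ∠(NW, WD) = 90.00° ✓; |WD| = 18.60 ✓; |ED| = 40.95 ✓.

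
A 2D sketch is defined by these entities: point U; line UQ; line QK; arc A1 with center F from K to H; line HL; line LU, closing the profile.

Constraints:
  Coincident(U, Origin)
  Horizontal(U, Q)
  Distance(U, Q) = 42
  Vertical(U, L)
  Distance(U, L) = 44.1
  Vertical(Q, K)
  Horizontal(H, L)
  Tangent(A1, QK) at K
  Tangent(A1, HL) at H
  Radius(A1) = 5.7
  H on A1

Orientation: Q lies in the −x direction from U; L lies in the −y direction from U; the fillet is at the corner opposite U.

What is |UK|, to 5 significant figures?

56.908

U is at the origin; U and Q share the same y with |UQ| = 42.0 and Q on the −x side, so Q = (-42.000, 0.0000). U and L share the same x with |UL| = 44.1 and L on the −y side, so L = (0.0000, -44.100). The virtual corner opposite U is at (-42.000, -44.100). Since A1 is tangent to QK there, FK ⟂ QK and the tangent condition forces FH to be normal to HL, with radius 5.7, so the center F sits 5.7 in from both sides at F = (-36.300, -38.400). That places the tangent points at K = (-42.000, -38.400) on QK and H = (-36.300, -44.100) on HL. Then |UK| = |K − U| = 56.908.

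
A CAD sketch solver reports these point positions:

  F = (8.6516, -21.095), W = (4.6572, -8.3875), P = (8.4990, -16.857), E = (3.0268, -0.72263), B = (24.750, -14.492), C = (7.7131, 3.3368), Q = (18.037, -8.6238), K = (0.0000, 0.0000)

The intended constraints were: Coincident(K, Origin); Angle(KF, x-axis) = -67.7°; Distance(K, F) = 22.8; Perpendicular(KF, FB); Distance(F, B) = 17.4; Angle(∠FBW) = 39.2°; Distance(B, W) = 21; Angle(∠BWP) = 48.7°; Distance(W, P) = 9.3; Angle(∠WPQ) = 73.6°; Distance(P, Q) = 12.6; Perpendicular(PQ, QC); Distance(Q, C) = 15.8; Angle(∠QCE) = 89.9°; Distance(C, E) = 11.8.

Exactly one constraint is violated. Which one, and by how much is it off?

Distance(C, E) = 11.8 — off by 5.60.

K = (0.00, 0.00) ✓; KF at -67.70° ✓; |KF| = 22.80 ✓; ∠(KF, FB) = 90.00° ✓; |FB| = 17.40 ✓; ∠FBW = 39.20° ✓; |BW| = 21.00 ✓; ∠BWP = 48.70° ✓; |WP| = 9.300 ✓; ∠WPQ = 73.60° ✓; |PQ| = 12.60 ✓; ∠(PQ, QC) = 90.00° ✓; |QC| = 15.80 ✓; ∠QCE = 89.90° ✓; |CE| = 6.200 ✗.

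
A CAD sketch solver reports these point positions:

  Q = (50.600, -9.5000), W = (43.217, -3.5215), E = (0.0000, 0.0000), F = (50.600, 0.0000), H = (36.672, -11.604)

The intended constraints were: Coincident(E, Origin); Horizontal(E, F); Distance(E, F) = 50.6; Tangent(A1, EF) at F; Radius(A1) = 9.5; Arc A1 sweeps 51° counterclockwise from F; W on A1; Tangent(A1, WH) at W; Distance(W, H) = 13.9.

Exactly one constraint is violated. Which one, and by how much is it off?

Distance(W, H) = 13.9 — off by 3.50.

E = (0.00, 0.00) ✓; E.y = 0.00, F.y = 0.00 ✓; |EF| = 50.60 ✓; ∠(QF, FE) = 90.00° ✓; |QF| = 9.500 ✓; bearing(Q→W) − bearing(Q→F) = 51.00° ✓; |QW| = 9.500 ✓; ∠(QW, WH) = 90.00° ✓; |WH| = 10.40 ✗.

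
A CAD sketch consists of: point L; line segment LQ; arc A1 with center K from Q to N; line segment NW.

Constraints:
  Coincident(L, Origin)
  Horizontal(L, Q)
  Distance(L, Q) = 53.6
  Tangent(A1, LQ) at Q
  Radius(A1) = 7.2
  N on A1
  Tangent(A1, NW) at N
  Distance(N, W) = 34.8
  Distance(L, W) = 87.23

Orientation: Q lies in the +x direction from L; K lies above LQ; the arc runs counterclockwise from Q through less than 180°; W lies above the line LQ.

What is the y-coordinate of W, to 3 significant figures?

27.5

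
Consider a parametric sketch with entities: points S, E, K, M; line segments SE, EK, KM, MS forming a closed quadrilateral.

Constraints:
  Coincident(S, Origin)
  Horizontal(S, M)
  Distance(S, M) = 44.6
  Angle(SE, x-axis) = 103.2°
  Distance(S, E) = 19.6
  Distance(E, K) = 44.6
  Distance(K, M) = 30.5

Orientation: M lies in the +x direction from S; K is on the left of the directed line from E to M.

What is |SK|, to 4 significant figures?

48.99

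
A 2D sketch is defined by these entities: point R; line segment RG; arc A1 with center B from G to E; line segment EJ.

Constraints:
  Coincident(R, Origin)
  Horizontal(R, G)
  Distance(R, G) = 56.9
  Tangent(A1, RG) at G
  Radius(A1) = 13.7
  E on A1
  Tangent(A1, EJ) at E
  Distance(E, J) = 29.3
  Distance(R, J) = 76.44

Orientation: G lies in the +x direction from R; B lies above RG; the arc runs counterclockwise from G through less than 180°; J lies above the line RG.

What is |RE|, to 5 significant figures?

72.201

Checks: |BE| = 13.70 ✓; ∠(BE, EJ) = 90.00° ✓; |EJ| = 29.30 ✓; |RJ| = 76.44 ✓.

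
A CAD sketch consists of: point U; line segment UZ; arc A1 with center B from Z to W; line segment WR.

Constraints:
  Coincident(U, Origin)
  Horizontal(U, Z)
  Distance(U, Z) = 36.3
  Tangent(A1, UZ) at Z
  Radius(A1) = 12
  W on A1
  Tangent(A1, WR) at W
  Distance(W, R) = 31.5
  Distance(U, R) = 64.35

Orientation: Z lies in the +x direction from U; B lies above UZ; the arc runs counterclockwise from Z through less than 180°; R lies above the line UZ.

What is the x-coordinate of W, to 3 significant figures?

48.3

Checks: |BZ| = 12.00 ✓; |BW| = 12.00 ✓; ∠(BW, WR) = 90.00° ✓; |WR| = 31.50 ✓; |UR| = 64.35 ✓.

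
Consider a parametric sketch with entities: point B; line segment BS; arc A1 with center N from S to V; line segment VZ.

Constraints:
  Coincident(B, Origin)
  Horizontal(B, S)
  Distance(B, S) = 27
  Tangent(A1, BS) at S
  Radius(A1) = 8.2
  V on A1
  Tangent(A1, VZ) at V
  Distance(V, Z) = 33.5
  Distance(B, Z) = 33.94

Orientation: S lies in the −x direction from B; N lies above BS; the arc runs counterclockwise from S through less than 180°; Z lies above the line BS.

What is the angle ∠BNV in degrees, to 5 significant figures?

11.611°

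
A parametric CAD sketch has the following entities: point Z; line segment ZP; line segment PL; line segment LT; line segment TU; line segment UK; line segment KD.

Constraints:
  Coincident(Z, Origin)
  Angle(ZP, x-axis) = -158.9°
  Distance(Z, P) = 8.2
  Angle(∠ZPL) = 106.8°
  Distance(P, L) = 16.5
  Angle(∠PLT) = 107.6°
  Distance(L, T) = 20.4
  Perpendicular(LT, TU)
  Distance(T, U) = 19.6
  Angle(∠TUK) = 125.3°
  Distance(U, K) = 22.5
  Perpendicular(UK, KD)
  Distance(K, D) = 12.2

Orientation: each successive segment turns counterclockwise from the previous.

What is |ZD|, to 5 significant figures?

7.1638

∠TUK = 125.3° gives UK at 131.40° from the x-axis; with |UK| = 22.5, K = (3.0692, 11.853). UK ⟂ KD, so KD runs at -138.60°; with |KD| = 12.2, D = (-6.0821, 3.7853). Then |ZD| = |D − Z| = 7.1638.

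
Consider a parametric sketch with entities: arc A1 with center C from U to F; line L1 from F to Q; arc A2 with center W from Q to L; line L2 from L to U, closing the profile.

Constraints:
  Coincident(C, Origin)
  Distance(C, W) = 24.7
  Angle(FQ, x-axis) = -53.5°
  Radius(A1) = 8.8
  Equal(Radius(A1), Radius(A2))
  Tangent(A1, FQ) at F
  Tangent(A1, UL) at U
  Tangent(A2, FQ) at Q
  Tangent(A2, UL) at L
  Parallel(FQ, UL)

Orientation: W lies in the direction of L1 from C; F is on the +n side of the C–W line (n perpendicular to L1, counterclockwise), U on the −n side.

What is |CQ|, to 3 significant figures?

26.2

The slot axis is L1's direction at -53.5°, so u = (cos -53.5°, sin -53.5°) = (0.595, -0.804) and n = (−sin -53.5°, cos -53.5°) = (0.804, 0.595). C is at the origin and W lies 24.7 along u from C, so W = 24.7·u = (14.7, -19.9). Tangency of A1 to both parallel lines with radius 8.8 puts F and U at C ± 8.8·n: F = (7.07, 5.23), U = (-7.07, -5.23). Equal radii place Q and L the same way about W: Q = W + 8.8·n = (21.8, -14.6), L = W − 8.8·n = (7.62, -25.1). Then |CQ| = |Q − C| = 26.2.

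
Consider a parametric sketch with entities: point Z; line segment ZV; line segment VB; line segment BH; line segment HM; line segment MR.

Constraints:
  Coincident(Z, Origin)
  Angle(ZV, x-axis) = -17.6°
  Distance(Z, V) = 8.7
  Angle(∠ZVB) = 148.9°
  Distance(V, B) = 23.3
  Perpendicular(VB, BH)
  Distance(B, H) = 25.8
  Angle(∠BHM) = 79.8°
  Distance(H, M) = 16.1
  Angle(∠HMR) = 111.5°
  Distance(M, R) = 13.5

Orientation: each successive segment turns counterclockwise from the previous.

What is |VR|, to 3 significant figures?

10.8

Z is at the origin; ZV runs at -17.6° with length 8.7, so V = (8.29, -2.63). ∠ZVB = 148.9° gives VB at 13.5° from the x-axis; with |VB| = 23.3, B = (30.9, 2.81). VB ⟂ BH, so BH runs at 104°; with |BH| = 25.8, H = (24.9, 27.9). ∠BHM = 79.8° gives HM at -156° from the x-axis; with |HM| = 16.1, M = (10.2, 21.4). ∠HMR = 111.5° gives MR at -87.8° from the x-axis; with |MR| = 13.5, R = (10.7, 7.93). Then |VR| = |R − V| = 10.8.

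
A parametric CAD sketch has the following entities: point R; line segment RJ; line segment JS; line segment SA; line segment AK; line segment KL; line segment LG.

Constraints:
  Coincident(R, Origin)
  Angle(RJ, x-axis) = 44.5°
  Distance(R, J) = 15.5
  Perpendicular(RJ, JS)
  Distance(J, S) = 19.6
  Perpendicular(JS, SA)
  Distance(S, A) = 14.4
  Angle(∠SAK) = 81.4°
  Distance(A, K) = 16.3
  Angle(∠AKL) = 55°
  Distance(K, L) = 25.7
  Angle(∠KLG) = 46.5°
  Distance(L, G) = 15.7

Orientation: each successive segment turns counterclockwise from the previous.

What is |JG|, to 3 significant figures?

23.8

∠AKL = 55.0° gives KL at 88.1° from the x-axis; with |KL| = 25.7, L = (0.934, 30.6). ∠KLG = 46.5° gives LG at -138° from the x-axis; with |LG| = 15.7, G = (-10.8, 20.2). Then |JG| = |G − J| = 23.8.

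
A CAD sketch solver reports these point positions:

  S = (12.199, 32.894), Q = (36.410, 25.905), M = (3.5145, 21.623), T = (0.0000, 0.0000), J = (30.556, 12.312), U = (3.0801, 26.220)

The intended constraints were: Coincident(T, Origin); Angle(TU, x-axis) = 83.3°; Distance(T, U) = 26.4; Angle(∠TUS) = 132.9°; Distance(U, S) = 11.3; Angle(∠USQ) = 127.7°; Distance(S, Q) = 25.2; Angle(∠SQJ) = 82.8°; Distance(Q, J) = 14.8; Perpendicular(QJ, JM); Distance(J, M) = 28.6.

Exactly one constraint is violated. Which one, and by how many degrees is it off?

Perpendicular(QJ, JM) — off by 4.30°.

T = (0.00, 0.00) ✓; TU at 83.30° ✓; |TU| = 26.40 ✓; ∠TUS = 132.9° ✓; |US| = 11.30 ✓; ∠USQ = 127.7° ✓; |SQ| = 25.20 ✓; ∠SQJ = 82.80° ✓; |QJ| = 14.80 ✓; ∠(QJ, JM) = 85.70° ✗; |JM| = 28.60 ✓.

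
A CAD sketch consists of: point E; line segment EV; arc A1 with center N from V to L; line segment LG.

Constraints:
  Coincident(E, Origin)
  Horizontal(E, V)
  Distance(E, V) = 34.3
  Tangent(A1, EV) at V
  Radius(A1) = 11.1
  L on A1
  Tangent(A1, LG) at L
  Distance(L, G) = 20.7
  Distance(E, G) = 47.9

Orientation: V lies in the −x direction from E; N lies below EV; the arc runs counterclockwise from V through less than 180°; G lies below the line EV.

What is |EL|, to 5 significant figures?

46.932

E is at the origin; EV is horizontal with |EV| = 34.3 and V on the −x side, so V = (-34.300, 0.0000). The tangent condition forces NV to be normal to EV, so N = V + (0, -11.1) = (-34.300, -11.100). Since NL ⟂ LG (tangency), |NG| = √(11.1² + 20.7²) = 23.488 regardless of where L sits on A1. So G lies on both circle(E, 47.9) and circle(N, 23.488); the below-EV intersection is G = (-33.166, -34.561). L is the foot of the tangent from G: L = (-43.818, -16.812).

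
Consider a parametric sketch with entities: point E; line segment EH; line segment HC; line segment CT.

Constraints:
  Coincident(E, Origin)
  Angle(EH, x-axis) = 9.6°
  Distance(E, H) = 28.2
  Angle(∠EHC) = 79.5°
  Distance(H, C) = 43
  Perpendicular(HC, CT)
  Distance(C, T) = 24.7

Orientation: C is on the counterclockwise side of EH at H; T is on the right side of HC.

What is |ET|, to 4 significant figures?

64.67

E is at the origin; EH runs at 9.6° with length 28.2, so H = 28.2·(cos 9.6°, sin 9.6°) = (27.81, 4.703). ∠EHC = 79.5°, so HC runs at 9.6° + (180° − 79.5°) = 110.1° from the x-axis; with |HC| = 43.0, C = H + 43.0·(cos 110.1°, sin 110.1°) = (13.03, 45.08). HC is perpendicular to CT; with |CT| = 24.7 on the right of HC, T = C + 24.7·(0.9391, 0.3437) = (36.22, 53.57). Then |ET| = |T − E| = 64.67.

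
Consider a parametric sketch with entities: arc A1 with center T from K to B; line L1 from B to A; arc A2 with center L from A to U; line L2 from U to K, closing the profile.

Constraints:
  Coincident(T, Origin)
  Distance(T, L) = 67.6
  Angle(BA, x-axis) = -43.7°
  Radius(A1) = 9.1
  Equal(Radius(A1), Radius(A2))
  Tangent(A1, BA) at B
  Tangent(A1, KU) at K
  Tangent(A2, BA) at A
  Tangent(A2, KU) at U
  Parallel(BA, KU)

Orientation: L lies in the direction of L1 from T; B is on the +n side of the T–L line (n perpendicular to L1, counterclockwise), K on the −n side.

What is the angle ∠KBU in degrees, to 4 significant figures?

74.93°

The slot axis is L1's direction at -43.7°, so u = (cos -43.7°, sin -43.7°) = (0.7230, -0.6909) and n = (−sin -43.7°, cos -43.7°) = (0.6909, 0.7230). T is at the origin and L lies 67.6 along u from T, so L = 67.6·u = (48.87, -46.70). Tangency of A1 to both parallel lines with radius 9.1 puts B and K at T ± 9.1·n: B = (6.287, 6.579), K = (-6.287, -6.579). Equal radii place A and U the same way about L: A = L + 9.1·n = (55.16, -40.12), U = L − 9.1·n = (42.59, -53.28). Then cos ∠KBU = BK·BU / (|BK||BU|), giving 74.93°.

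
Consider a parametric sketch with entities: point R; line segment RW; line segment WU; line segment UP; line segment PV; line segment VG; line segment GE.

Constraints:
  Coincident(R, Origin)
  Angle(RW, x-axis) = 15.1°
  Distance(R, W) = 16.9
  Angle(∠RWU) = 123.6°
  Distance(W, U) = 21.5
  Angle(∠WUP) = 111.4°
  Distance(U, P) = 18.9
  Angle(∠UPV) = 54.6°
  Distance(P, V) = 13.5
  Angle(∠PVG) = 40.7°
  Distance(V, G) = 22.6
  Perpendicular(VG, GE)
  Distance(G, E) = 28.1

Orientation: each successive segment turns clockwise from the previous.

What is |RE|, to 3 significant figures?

59.4

∠PVG = 40.7° gives VG at -14.6° from the x-axis; with |VG| = 22.6, G = (40.2, -22.2). VG is perpendicular to GE, so GE runs at -105°; with |GE| = 28.1, E = (33.1, -49.3). Then |RE| = |E − R| = 59.4.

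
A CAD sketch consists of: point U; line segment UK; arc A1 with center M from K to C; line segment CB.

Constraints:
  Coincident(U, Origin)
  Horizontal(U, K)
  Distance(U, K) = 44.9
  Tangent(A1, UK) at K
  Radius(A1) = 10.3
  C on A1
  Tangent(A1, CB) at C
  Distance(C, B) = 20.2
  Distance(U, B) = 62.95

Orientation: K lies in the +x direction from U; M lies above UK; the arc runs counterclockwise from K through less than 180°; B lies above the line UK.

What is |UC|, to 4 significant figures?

56.17

U is at the origin; U and K share the same y with |UK| = 44.9 and K on the +x side, so K = (44.90, 0.000). Since A1 is tangent to UK there, MK ⟂ UK, so M = K + (0, 10.3) = (44.90, 10.30). Since MC ⟂ CB (tangency), |MB| = √(10.3² + 20.2²) = 22.67 regardless of where C sits on A1. So B lies on both circle(U, 62.95) and circle(M, 22.67); the above-UK intersection is B = (55.02, 30.59). C is the foot of the tangent from B: C = (55.20, 10.39).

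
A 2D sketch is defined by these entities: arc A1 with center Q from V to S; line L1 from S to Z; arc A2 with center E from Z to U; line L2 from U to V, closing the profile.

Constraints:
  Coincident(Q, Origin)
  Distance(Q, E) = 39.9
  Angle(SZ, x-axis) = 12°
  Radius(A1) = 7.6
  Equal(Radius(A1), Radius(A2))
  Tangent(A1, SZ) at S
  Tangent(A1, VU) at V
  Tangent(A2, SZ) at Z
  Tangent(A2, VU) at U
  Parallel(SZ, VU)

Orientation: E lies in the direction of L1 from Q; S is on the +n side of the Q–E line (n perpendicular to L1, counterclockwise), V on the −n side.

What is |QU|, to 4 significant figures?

40.62

Tangency of A1 to both parallel lines with radius 7.6 puts S and V at Q ± 7.6·n: S = (-1.580, 7.434), V = (1.580, -7.434). Equal radii place Z and U the same way about E: Z = E + 7.6·n = (37.45, 15.73), U = E − 7.6·n = (40.61, 0.8618). Then |QU| = |U − Q| = 40.62.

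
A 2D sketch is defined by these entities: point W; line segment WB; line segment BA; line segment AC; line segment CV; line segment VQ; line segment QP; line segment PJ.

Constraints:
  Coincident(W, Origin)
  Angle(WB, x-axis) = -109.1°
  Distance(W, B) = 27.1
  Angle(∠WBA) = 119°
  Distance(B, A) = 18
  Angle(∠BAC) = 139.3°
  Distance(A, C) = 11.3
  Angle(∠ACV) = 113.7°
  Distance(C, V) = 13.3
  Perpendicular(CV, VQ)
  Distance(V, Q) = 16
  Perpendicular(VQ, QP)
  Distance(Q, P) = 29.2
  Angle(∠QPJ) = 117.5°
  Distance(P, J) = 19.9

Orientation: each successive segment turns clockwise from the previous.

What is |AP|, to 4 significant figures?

12.69

W is at the origin; WB runs at -109.1° with length 27.1, so B = (-8.868, -25.61). ∠WBA = 119.0° gives BA at -170.1° from the x-axis; with |BA| = 18.0, A = (-26.60, -28.70). ∠BAC = 139.3° gives AC at 149.2° from the x-axis; with |AC| = 11.3, C = (-36.31, -22.92). ∠ACV = 113.7° gives CV at 82.90° from the x-axis; with |CV| = 13.3, V = (-34.66, -9.719). The perpendicularity gives VQ at right angles to CV, so VQ runs at -7.100°; with |VQ| = 16.0, Q = (-18.78, -11.70). VQ ⟂ QP, so QP runs at -97.10°; with |QP| = 29.2, P = (-22.39, -40.67). Then |AP| = |P − A| = 12.69.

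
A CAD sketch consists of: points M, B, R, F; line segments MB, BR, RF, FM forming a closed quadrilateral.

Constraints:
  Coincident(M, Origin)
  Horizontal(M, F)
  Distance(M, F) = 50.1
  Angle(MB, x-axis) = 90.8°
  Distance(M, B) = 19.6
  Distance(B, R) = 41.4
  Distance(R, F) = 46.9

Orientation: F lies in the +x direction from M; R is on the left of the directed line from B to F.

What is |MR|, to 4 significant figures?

55.03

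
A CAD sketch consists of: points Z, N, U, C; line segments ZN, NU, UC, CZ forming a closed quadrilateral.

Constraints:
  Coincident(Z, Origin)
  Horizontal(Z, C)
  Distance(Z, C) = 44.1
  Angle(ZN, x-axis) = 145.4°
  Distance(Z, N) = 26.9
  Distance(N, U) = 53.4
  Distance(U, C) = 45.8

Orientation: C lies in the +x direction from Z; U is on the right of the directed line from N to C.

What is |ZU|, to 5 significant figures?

29.772

Checks: |NU| = 53.40 ✓; |UC| = 45.80 ✓.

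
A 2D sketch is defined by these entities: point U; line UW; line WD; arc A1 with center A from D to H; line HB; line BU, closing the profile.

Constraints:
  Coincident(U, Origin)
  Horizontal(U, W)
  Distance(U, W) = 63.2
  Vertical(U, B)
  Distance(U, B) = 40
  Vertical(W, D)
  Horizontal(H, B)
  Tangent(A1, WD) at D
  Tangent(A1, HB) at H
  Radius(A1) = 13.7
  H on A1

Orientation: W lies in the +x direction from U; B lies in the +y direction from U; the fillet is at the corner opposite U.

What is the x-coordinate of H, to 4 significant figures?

49.50

The virtual corner opposite U is at (63.20, 40.00). The tangent condition forces AD to be normal to WD and A1 meets HB tangentially, so AH is at right angles to HB, with radius 13.7, so the center A sits 13.7 in from both sides at A = (49.50, 26.30). That places the tangent points at D = (63.20, 26.30) on WD and H = (49.50, 40.00) on HB. So H.x = 49.50.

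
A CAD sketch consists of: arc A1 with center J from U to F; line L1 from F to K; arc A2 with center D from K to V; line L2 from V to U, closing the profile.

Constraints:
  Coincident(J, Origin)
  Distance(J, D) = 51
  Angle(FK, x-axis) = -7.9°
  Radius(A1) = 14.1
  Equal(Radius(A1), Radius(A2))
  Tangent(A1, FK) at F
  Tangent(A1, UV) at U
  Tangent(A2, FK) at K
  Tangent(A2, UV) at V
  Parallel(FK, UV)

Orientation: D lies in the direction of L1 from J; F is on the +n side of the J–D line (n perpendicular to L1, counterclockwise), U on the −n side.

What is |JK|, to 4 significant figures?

52.91

The slot axis is L1's direction at -7.9°, so u = (cos -7.9°, sin -7.9°) = (0.9905, -0.1374) and n = (−sin -7.9°, cos -7.9°) = (0.1374, 0.9905). J is at the origin and D lies 51.0 along u from J, so D = 51.0·u = (50.52, -7.010). Tangency of A1 to both parallel lines with radius 14.1 puts F and U at J ± 14.1·n: F = (1.938, 13.97), U = (-1.938, -13.97). Equal radii place K and V the same way about D: K = D + 14.1·n = (52.45, 6.957), V = D − 14.1·n = (48.58, -20.98). Then |JK| = |K − J| = 52.91.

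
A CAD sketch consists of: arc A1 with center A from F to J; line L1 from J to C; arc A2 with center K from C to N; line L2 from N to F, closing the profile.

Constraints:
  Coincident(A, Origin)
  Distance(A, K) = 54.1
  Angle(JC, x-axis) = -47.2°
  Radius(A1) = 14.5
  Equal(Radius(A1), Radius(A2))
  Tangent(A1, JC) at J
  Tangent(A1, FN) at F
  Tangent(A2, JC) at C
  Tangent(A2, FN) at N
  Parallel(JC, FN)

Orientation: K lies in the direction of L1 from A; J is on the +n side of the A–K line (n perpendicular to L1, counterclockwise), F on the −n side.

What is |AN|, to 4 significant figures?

56.01

The slot axis is L1's direction at -47.2°, so u = (cos -47.2°, sin -47.2°) = (0.6794, -0.7337) and n = (−sin -47.2°, cos -47.2°) = (0.7337, 0.6794). A is at the origin and K lies 54.1 along u from A, so K = 54.1·u = (36.76, -39.69). Tangency of A1 to both parallel lines with radius 14.5 puts J and F at A ± 14.5·n: J = (10.64, 9.852), F = (-10.64, -9.852). Equal radii place C and N the same way about K: C = K + 14.5·n = (47.40, -29.84), N = K − 14.5·n = (26.12, -49.55). Then |AN| = |N − A| = 56.01.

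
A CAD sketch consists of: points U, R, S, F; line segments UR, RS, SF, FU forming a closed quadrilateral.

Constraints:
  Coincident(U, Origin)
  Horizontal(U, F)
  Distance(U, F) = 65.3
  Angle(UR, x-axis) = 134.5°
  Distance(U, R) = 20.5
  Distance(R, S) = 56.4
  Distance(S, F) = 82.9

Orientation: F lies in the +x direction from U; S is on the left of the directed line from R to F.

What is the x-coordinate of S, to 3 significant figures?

12.7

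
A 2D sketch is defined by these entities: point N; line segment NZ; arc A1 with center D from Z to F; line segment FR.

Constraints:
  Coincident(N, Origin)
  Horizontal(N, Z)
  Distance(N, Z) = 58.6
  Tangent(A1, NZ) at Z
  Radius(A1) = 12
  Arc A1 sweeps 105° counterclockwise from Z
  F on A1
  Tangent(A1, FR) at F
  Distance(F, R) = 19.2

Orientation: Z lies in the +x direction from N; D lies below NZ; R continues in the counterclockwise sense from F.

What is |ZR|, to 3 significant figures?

34.3

N is at the origin; NZ is horizontal with |NZ| = 58.6 and Z on the +x side, so Z = (58.6, 0.00). Since A1 is tangent to NZ there, DZ ⟂ NZ, so D = Z + (0, -12) = (58.6, -12.0). On A1, Z sits at bearing 90° from D; a 105° counterclockwise sweep puts F at bearing 195°, so F = D + 12.0·(cos 195°, sin 195°) = (47.0, -15.1). Since A1 is tangent to FR there, DF ⟂ FR, so FR runs along (−sin 195°, cos 195°); with |FR| = 19.2, R = (52.0, -33.7). Then |ZR| = |R − Z| = 34.3.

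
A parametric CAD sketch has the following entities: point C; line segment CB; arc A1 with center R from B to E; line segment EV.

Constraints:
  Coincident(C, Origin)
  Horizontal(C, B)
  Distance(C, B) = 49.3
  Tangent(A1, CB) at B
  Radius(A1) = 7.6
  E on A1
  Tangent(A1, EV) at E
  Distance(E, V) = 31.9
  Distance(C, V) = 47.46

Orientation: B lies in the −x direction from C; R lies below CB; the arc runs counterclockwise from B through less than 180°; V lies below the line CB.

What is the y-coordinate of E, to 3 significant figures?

-13.0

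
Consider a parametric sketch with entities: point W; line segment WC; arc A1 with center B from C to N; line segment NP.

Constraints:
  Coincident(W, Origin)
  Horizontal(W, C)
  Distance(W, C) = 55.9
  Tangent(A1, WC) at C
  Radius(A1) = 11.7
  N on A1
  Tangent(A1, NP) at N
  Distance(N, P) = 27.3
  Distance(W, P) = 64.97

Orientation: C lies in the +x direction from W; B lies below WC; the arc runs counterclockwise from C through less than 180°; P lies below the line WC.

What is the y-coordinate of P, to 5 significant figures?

-40.903

W is at the origin; WC is horizontal with |WC| = 55.9 and C on the +x side, so C = (55.900, 0.0000). A1 meets WC tangentially, so BC is at right angles to WC, so B = C + (0, -11.7) = (55.900, -11.700). Since BN ⟂ NP (tangency), |BP| = √(11.7² + 27.3²) = 29.702 regardless of where N sits on A1. So P lies on both circle(W, 64.97) and circle(B, 29.702); the below-WC intersection is P = (50.479, -40.903). N is the foot of the tangent from P: N = (44.485, -14.268).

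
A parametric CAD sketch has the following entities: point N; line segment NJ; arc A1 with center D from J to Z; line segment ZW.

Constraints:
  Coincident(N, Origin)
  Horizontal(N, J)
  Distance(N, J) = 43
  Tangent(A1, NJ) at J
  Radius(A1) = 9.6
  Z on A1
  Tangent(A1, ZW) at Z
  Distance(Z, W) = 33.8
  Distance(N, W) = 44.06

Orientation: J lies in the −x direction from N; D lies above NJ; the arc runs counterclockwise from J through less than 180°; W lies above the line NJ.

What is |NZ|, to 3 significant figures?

34.6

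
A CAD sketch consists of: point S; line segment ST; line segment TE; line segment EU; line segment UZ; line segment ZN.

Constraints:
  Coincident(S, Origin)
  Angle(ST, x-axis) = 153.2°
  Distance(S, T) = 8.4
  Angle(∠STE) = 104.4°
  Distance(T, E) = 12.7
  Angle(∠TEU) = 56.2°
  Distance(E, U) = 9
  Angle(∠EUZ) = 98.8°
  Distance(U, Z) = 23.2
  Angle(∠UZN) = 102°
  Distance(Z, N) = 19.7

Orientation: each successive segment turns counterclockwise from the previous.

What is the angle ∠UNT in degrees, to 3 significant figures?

7.31°

∠EUZ = 98.8° gives UZ at 73.8° from the x-axis; with |UZ| = 23.2, Z = (-0.465, 15.4). ∠UZN = 102.0° gives ZN at 152° from the x-axis; with |ZN| = 19.7, N = (-17.8, 24.7). Then cos ∠UNT = NU·NT / (|NU||NT|), giving 7.31°.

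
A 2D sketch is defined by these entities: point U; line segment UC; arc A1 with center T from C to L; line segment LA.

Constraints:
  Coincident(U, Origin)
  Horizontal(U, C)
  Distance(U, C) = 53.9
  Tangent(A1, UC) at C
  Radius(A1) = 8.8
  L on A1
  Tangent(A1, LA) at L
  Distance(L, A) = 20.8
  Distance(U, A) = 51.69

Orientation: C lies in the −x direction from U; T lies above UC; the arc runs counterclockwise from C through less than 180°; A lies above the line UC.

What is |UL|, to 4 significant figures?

45.83

U is at the origin; U and C share the same y with |UC| = 53.9 and C on the −x side, so C = (-53.90, 0.000). The tangent condition forces TC to be normal to UC, so T = C + (0, 8.8) = (-53.90, 8.800). Since TL ⟂ LA (tangency), |TA| = √(8.8² + 20.8²) = 22.58 regardless of where L sits on A1. So A lies on both circle(U, 51.69) and circle(T, 22.58); the above-UC intersection is A = (-43.05, 28.61). L is the foot of the tangent from A: L = (-45.14, 7.914).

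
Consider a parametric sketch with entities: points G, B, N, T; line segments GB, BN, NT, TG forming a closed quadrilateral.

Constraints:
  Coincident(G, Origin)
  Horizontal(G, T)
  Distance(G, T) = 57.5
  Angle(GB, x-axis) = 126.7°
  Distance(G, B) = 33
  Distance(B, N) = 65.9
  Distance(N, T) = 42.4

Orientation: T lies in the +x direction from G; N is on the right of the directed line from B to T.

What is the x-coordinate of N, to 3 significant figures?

22.6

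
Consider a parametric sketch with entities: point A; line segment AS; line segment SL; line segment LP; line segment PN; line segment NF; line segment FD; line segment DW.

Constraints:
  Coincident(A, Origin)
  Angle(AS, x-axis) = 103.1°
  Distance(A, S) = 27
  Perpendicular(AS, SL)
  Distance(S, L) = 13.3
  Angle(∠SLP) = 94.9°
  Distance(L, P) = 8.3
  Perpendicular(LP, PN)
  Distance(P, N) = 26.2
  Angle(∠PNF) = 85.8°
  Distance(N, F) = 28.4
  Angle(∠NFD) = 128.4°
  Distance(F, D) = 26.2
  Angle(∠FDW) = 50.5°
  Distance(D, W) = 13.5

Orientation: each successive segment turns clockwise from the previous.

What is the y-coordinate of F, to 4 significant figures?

40.90

A is at the origin; AS runs at 103.1° with length 27.0, so S = (-6.120, 26.30). AS is perpendicular to SL, so SL runs at 13.10°; with |SL| = 13.3, L = (6.834, 29.31). ∠SLP = 94.9° gives LP at -72.00° from the x-axis; with |LP| = 8.3, P = (9.399, 21.42). LP ⟂ PN, so PN runs at -162.0°; with |PN| = 26.2, N = (-15.52, 13.32). ∠PNF = 85.8° gives NF at 103.8° from the x-axis; with |NF| = 28.4, F = (-22.29, 40.90). So F.y = 40.90.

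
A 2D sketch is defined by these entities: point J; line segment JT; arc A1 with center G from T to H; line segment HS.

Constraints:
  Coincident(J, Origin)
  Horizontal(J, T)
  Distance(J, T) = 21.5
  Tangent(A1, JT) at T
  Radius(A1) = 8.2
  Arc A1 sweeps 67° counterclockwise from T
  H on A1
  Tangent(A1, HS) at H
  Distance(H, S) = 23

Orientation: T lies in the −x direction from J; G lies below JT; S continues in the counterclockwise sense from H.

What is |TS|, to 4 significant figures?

30.95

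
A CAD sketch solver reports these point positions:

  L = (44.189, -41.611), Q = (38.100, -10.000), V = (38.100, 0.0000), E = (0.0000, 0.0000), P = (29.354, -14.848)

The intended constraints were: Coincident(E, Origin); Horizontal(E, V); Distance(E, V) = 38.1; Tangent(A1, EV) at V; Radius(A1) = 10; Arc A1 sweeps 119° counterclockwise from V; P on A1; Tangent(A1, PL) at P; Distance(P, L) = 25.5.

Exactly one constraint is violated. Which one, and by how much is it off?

Distance(P, L) = 25.5 — off by 5.10.

E = (0.00, 0.00) ✓; E.y = 0.00, V.y = 0.00 ✓; |EV| = 38.10 ✓; ∠(QV, VE) = 90.00° ✓; |QV| = 10.00 ✓; bearing(Q→P) − bearing(Q→V) = 119.0° ✓; |QP| = 10.00 ✓; ∠(QP, PL) = 90.00° ✓; |PL| = 30.60 ✗.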